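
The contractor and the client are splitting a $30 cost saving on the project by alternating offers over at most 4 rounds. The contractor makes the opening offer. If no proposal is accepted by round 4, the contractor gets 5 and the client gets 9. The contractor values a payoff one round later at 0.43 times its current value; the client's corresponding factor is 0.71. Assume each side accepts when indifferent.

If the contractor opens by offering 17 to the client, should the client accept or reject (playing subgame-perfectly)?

Reject

Round 4 (the client proposes): the contractor gets 5 if talks fail, so the client offers 5 and keeps 25.
Round 3 (the contractor proposes): the client can get 25 next round, worth 0.71 × 25 = 17.75 now, so the contractor offers 17.75, keeping 12.25.
Round 2 (the client proposes): the contractor can get 12.25 next round, worth 0.43 × 12.25 = 5.2675 now. The client offers 5.2675 and keeps 30 − 5.2675 = 24.7325.
So by rejecting in round 1, the client gets 24.7325 next round, worth 0.71 × 24.7325 = 17.560075 now.
Offer 17 < 17.560075, so the client rejects.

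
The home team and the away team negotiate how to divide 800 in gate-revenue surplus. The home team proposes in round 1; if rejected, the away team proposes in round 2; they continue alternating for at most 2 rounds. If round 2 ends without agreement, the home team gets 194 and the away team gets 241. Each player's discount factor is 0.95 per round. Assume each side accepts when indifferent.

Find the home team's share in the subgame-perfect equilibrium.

224.3

Solve by backward induction from round 2.
Round 2 (the away team proposes): the home team gets 194 if talks fail, so the away team offers 194 and keeps 606.
Round 1 (the home team proposes): the away team can get 606 next round, worth 0.95 × 606 = 575.7 now; the home team offers that and keeps 224.3.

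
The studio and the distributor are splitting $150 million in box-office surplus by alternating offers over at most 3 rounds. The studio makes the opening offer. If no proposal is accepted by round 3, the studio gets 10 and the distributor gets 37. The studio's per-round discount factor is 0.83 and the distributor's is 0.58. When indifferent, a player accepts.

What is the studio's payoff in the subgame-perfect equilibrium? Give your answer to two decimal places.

117.40

Round 3 (the studio proposes): the distributor gets 37 if talks fail, so the studio offers 37 and keeps 113.
Round 2 (the distributor proposes): the studio can get 113 next round, worth 0.83 × 113 = 93.79 now; the distributor offers that and keeps 56.21.
Round 1 (the studio proposes): the distributor can get 56.21 next round, worth 0.58 × 56.21 = 32.6018 now; the studio offers that and keeps 117.3982.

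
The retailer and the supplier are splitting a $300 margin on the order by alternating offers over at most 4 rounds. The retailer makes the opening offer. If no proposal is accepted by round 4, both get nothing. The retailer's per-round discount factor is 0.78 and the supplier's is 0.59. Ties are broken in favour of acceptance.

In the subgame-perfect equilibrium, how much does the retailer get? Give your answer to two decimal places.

By backward induction:
Round 4 (the supplier proposes): rejection yields 0 for the retailer; the supplier offers 0 and keeps 300.
Round 3 (the retailer proposes): the supplier can get 300 next round, worth 0.59 × 300 = 177 now, so the retailer offers 177, keeping 123.
Round 2 (the supplier proposes): the retailer can get 123 next round, worth 0.78 × 123 = 95.94 now; the supplier offers that and keeps 204.06.
Round 1 (the retailer proposes): the supplier can get 204.06 next round, worth 0.59 × 204.06 = 120.3954 now; the retailer offers that and keeps 179.6046.

179.60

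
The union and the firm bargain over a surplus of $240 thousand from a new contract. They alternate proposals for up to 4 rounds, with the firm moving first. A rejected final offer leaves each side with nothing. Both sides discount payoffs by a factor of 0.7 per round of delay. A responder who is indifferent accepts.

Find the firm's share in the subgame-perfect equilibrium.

Round 4 (the union proposes): rejection yields 0 for the firm; the union offers 0 and keeps 240.
Round 3 (the firm proposes): the union can get 240 next round, worth 0.7 × 240 = 168 now. The firm offers 168 and keeps 240 − 168 = 72.
Round 2 (the union proposes): the firm can get 72 next round, worth 0.7 × 72 = 50.4 now; the union offers that and keeps 189.6.
Round 1 (the firm proposes): the union can get 189.6 next round, worth 0.7 × 189.6 = 132.72 now. The firm offers 132.72 and keeps 240 − 132.72 = 107.28.

107.28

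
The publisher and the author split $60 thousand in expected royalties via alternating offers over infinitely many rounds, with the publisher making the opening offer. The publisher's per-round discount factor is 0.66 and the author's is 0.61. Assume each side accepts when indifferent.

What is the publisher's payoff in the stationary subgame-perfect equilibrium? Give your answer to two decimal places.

39.17

When the publisher proposes, the author accepts any offer worth at least 0.61 times what the author would get by proposing next round; and vice versa.
This gives x = 60 − 0.61y and y = 60 − 0.66x, where x and y are each side's share when it proposes.
Hence (1 − 0.61·0.66)x = 60(1 − 0.61), i.e. 0.5974·x = 23.4.
x ≈ 39.1697; the author's share is 60 − x ≈ 20.8303.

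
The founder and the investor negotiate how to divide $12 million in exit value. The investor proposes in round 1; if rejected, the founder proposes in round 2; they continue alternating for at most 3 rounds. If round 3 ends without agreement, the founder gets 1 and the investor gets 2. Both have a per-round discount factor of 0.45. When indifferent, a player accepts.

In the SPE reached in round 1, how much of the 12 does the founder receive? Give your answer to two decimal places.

3.17

Round 3 (the investor proposes): the founder gets 1 if talks fail, so the investor offers 1 and keeps 11.
Round 2 (the founder proposes): the investor can get 11 next round, worth 0.45 × 11 = 4.95 now, so the founder offers 4.95, keeping 7.05.
Round 1 (the investor proposes): the founder can get 7.05 next round, worth 0.45 × 7.05 = 3.1725 now; the investor offers that and keeps 8.8275.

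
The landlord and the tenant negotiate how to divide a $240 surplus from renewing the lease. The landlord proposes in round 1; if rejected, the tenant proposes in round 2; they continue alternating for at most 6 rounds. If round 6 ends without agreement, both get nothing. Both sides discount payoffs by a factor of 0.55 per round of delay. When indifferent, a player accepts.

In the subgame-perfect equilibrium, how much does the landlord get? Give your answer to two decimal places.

Round 6 (the tenant proposes): the landlord will accept anything ≥ 0, so the tenant offers 0 and keeps 240.
Round 5 (the landlord proposes): the tenant can get 240 next round, worth 0.55 × 240 = 132 now, so the landlord offers 132, keeping 108.
Round 4 (the tenant proposes): the landlord can get 108 next round, worth 0.55 × 108 = 59.4 now. The tenant offers 59.4 and keeps 240 − 59.4 = 180.6.
Round 3 (the landlord proposes): the tenant can get 180.6 next round, worth 0.55 × 180.6 = 99.33 now. The landlord offers 99.33 and keeps 240 − 99.33 = 140.67.
Round 2 (the tenant proposes): the landlord can get 140.67 next round, worth 0.55 × 140.67 = 77.3685 now; the tenant offers that and keeps 162.6315.
Round 1 (the landlord proposes): the tenant can get 162.6315 next round, worth 0.55 × 162.6315 = 89.447325 now; the landlord offers that and keeps 150.552675.

150.55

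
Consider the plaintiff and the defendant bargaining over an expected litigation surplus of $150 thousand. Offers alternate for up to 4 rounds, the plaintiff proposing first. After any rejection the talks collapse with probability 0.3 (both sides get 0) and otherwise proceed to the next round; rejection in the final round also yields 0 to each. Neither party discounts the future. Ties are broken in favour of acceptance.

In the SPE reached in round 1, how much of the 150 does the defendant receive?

Round 4 (the defendant proposes): the plaintiff will accept anything ≥ 0, so the defendant offers 0 and keeps 150.
Round 3 (the plaintiff proposes): rejecting gives the defendant an expected 0.7 × 150 = 105. The plaintiff offers 105 and keeps 150 − 105 = 45.
Round 2 (the defendant proposes): rejecting gives the plaintiff an expected 0.7 × 45 = 31.5; the defendant offers that and keeps 118.5.
Round 1 (the plaintiff proposes): rejecting gives the defendant an expected 0.7 × 118.5 = 82.95. The plaintiff offers 82.95 and keeps 150 − 82.95 = 67.05.

82.95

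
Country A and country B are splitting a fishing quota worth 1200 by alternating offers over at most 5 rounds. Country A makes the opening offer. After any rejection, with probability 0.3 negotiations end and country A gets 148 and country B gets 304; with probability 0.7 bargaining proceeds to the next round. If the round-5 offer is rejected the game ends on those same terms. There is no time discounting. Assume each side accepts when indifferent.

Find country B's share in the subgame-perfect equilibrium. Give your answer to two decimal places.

538.05

By backward induction:
Round 5 (country A proposes): country B gets 304 if talks fail, so country A offers 304 and keeps 896.
Round 4 (country B proposes): rejecting gives country A an expected 0.7 × 896 + 0.3 × 148 = 671.6, so country B offers 671.6, keeping 528.4.
Round 3 (country A proposes): rejecting gives country B an expected 0.7 × 528.4 + 0.3 × 304 = 461.08, so country A offers 461.08, keeping 738.92.
Round 2 (country B proposes): rejecting gives country A an expected 0.7 × 738.92 + 0.3 × 148 = 561.644; country B offers that and keeps 638.356.
Round 1 (country A proposes): rejecting gives country B an expected 0.7 × 638.356 + 0.3 × 304 = 538.0492. Country A offers 538.0492 and keeps 1200 − 538.0492 = 661.9508.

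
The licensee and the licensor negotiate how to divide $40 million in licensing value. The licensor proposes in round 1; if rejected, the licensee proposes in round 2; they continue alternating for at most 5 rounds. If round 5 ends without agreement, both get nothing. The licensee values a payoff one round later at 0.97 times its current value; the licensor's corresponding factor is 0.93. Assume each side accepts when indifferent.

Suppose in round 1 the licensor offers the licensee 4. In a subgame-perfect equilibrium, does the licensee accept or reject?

Reject

Round 5 (the licensor proposes): the licensee will accept anything ≥ 0, so the licensor offers 0 and keeps 40.
Round 4 (the licensee proposes): the licensor can get 40 next round, worth 0.93 × 40 = 37.2 now; the licensee offers that and keeps 2.8.
Round 3 (the licensor proposes): the licensee can get 2.8 next round, worth 0.97 × 2.8 = 2.716 now, so the licensor offers 2.716, keeping 37.284.
Round 2 (the licensee proposes): the licensor can get 37.284 next round, worth 0.93 × 37.284 = 34.67412 now, so the licensee offers 34.67412, keeping 5.32588.
So by rejecting in round 1, the licensee gets 5.32588 next round, worth 0.97 × 5.32588 = 5.1661036 now.
Offer 4 < 5.1661036, so the licensee rejects.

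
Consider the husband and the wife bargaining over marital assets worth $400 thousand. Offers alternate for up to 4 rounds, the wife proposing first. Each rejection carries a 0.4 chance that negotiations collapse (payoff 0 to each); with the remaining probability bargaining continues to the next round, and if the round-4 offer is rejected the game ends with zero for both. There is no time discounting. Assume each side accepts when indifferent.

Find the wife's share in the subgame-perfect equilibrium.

By backward induction:
Round 4 (the husband proposes): the wife will accept anything ≥ 0, so the husband offers 0 and keeps 400.
Round 3 (the wife proposes): rejecting gives the husband an expected 0.6 × 400 = 240; the wife offers that and keeps 160.
Round 2 (the husband proposes): rejecting gives the wife an expected 0.6 × 160 = 96, so the husband offers 96, keeping 304.
Round 1 (the wife proposes): rejecting gives the husband an expected 0.6 × 304 = 182.4. The wife offers 182.4 and keeps 400 − 182.4 = 217.6.

217.6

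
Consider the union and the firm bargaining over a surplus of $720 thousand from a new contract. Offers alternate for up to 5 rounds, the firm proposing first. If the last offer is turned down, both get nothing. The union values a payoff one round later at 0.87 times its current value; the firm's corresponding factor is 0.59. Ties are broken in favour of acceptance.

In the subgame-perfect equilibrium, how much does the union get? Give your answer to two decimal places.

388.65

Work backward from the last round.
Round 5 (the firm proposes): the union will accept anything ≥ 0, so the firm offers 0 and keeps 720.
Round 4 (the union proposes): the firm can get 720 next round, worth 0.59 × 720 = 424.8 now, so the union offers 424.8, keeping 295.2.
Round 3 (the firm proposes): the union can get 295.2 next round, worth 0.87 × 295.2 = 256.824 now. The firm offers 256.824 and keeps 720 − 256.824 = 463.176.
Round 2 (the union proposes): the firm can get 463.176 next round, worth 0.59 × 463.176 = 273.27384 now. The union offers 273.27384 and keeps 720 − 273.27384 = 446.72616.
Round 1 (the firm proposes): the union can get 446.72616 next round, worth 0.87 × 446.72616 = 388.6517592 now, so the firm offers 388.6517592, keeping 331.3482408.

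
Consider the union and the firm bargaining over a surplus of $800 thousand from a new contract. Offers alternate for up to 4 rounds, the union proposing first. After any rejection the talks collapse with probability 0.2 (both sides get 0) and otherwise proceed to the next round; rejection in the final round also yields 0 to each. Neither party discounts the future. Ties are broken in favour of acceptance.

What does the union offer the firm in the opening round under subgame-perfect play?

537.6

Round 4 (the firm proposes): rejection yields 0 for the union; the firm offers 0 and keeps 800.
Round 3 (the union proposes): rejecting gives the firm an expected 0.8 × 800 = 640, so the union offers 640, keeping 160.
Round 2 (the firm proposes): rejecting gives the union an expected 0.8 × 160 = 128; the firm offers that and keeps 672.
Round 1 (the union proposes): rejecting gives the firm an expected 0.8 × 672 = 537.6; the union offers that and keeps 262.4.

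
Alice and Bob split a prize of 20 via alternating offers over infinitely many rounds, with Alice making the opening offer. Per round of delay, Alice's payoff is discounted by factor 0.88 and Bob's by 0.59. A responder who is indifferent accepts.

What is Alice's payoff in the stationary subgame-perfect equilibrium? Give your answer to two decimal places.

17.05

Let x be Alice's share when Alice proposes and y be Bob's share when Bob proposes.
Bob accepts iff offered ≥ 0.59·y, so x = 20 − 0.59y. Symmetrically y = 20 − 0.88x.
Substituting: x = 20 − 0.59(20 − 0.88x), giving x(1 − 0.88·0.59) = 20(1 − 0.59).
So x = 20 × 0.41 / 0.4808 ≈ 17.0549, and Bob receives 20 − x ≈ 2.9451.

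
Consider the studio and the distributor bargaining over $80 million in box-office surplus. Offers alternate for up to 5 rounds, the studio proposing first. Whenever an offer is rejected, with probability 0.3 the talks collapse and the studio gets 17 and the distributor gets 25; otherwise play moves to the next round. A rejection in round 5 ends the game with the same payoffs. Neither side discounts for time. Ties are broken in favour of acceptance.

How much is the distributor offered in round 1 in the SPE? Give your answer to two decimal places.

36.89

Round 5 (the studio proposes): the distributor gets 25 if talks fail, so the studio offers 25 and keeps 55.
Round 4 (the distributor proposes): rejecting gives the studio an expected 0.7 × 55 + 0.3 × 17 = 43.6, so the distributor offers 43.6, keeping 36.4.
Round 3 (the studio proposes): rejecting gives the distributor an expected 0.7 × 36.4 + 0.3 × 25 = 32.98, so the studio offers 32.98, keeping 47.02.
Round 2 (the distributor proposes): rejecting gives the studio an expected 0.7 × 47.02 + 0.3 × 17 = 38.014; the distributor offers that and keeps 41.986.
Round 1 (the studio proposes): rejecting gives the distributor an expected 0.7 × 41.986 + 0.3 × 25 = 36.8902, so the studio offers 36.8902, keeping 43.1098.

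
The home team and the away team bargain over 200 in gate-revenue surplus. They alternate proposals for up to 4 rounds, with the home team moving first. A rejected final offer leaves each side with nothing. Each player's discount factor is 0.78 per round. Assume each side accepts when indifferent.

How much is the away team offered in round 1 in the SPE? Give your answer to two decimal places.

129.23

Round 4 (the away team proposes): the home team will accept anything ≥ 0, so the away team offers 0 and keeps 200.
Round 3 (the home team proposes): the away team can get 200 next round, worth 0.78 × 200 = 156 now. The home team offers 156 and keeps 200 − 156 = 44.
Round 2 (the away team proposes): the home team can get 44 next round, worth 0.78 × 44 = 34.32 now, so the away team offers 34.32, keeping 165.68.
Round 1 (the home team proposes): the away team can get 165.68 next round, worth 0.78 × 165.68 = 129.2304 now. The home team offers 129.2304 and keeps 200 − 129.2304 = 70.7696.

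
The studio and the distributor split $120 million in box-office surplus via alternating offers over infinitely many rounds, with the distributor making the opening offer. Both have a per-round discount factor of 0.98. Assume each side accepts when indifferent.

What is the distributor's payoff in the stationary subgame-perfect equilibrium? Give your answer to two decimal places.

Let x be the distributor's share when the distributor proposes and y be the studio's share when the studio proposes.
The studio accepts iff offered ≥ 0.98·y, so x = 120 − 0.98y. Symmetrically y = 120 − 0.98x.
Substituting: x = 120 − 0.98(120 − 0.98x), giving x(1 − 0.98·0.98) = 120(1 − 0.98).
So x = 120 × 0.02 / 0.0396 ≈ 60.6061, and the studio receives 120 − x ≈ 59.3939.

60.61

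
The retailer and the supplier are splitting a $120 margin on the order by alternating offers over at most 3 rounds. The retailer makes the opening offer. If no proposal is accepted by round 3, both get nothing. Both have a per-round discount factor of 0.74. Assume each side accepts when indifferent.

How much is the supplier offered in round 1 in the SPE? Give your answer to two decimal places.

23.09

Round 3 (the retailer proposes): the supplier will accept anything ≥ 0, so the retailer offers 0 and keeps 120.
Round 2 (the supplier proposes): the retailer can get 120 next round, worth 0.74 × 120 = 88.8 now; the supplier offers that and keeps 31.2.
Round 1 (the retailer proposes): the supplier can get 31.2 next round, worth 0.74 × 31.2 = 23.088 now, so the retailer offers 23.088, keeping 96.912.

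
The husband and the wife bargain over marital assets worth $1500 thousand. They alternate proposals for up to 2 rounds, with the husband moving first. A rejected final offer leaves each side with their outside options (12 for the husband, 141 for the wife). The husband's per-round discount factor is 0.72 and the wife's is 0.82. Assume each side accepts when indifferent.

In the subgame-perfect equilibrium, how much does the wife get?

1220.16

Round 2 (the wife proposes): the husband gets 12 if talks fail, so the wife offers 12 and keeps 1488.
Round 1 (the husband proposes): the wife can get 1488 next round, worth 0.82 × 1488 = 1220.16 now, so the husband offers 1220.16, keeping 279.84.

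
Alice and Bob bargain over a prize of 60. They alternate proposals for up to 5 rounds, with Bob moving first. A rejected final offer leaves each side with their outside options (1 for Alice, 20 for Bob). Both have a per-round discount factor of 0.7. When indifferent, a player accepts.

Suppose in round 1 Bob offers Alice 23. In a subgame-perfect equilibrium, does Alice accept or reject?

Round 5 (Bob proposes): Alice gets 1 if talks fail, so Bob offers 1 and keeps 59.
Round 4 (Alice proposes): Bob can get 59 next round, worth 0.7 × 59 = 41.3 now; Alice offers that and keeps 18.7.
Round 3 (Bob proposes): Alice can get 18.7 next round, worth 0.7 × 18.7 = 13.09 now; Bob offers that and keeps 46.91.
Round 2 (Alice proposes): Bob can get 46.91 next round, worth 0.7 × 46.91 = 32.837 now. Alice offers 32.837 and keeps 60 − 32.837 = 27.163.
So by rejecting in round 1, Alice gets 27.163 next round, worth 0.7 × 27.163 = 19.0141 now.
Offer 23 ≥ 19.0141, so Alice accepts.

Accept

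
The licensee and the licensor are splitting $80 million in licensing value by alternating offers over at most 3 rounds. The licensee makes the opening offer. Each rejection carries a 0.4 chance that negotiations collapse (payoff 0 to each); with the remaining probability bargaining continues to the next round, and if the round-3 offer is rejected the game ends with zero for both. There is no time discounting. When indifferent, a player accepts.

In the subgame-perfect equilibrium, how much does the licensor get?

By backward induction:
Round 3 (the licensee proposes): the licensor will accept anything ≥ 0, so the licensee offers 0 and keeps 80.
Round 2 (the licensor proposes): rejecting gives the licensee an expected 0.6 × 80 = 48; the licensor offers that and keeps 32.
Round 1 (the licensee proposes): rejecting gives the licensor an expected 0.6 × 32 = 19.2; the licensee offers that and keeps 60.8.

19.2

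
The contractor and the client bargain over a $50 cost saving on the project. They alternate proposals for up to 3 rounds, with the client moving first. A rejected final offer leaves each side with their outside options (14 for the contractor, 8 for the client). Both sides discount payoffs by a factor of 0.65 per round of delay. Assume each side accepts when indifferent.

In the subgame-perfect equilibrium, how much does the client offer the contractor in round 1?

Work backward from the last round.
Round 3 (the client proposes): the contractor gets 14 if talks fail, so the client offers 14 and keeps 36.
Round 2 (the contractor proposes): the client can get 36 next round, worth 0.65 × 36 = 23.4 now. The contractor offers 23.4 and keeps 50 − 23.4 = 26.6.
Round 1 (the client proposes): the contractor can get 26.6 next round, worth 0.65 × 26.6 = 17.29 now; the client offers that and keeps 32.71.

17.29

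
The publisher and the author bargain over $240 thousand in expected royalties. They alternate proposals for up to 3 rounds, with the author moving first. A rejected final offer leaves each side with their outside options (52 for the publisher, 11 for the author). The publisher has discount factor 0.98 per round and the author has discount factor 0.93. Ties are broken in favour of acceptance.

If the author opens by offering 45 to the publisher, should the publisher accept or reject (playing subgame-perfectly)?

Work out the publisher's continuation value if the offer is rejected.
Round 3 (the author proposes): the publisher gets 52 if talks fail, so the author offers 52 and keeps 188.
Round 2 (the publisher proposes): the author can get 188 next round, worth 0.93 × 188 = 174.84 now. The publisher offers 174.84 and keeps 240 − 174.84 = 65.16.
So by rejecting in round 1, the publisher gets 65.16 next round, worth 0.98 × 65.16 = 63.8568 now.
Offer 45 < 63.8568, so the publisher rejects.

Reject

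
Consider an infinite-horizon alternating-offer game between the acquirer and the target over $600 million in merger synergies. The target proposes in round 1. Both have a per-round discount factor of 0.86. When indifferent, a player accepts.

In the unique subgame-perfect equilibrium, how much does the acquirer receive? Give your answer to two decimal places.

In a stationary SPE each proposer offers the other exactly their discounted continuation value.
If the target keeps x when proposing and the acquirer keeps y when proposing, then x = 600 − 0.86y and y = 600 − 0.86x.
Solving: x = 600(1 − 0.86) / (1 − 0.86·0.86) = 84 / 0.2604 ≈ 322.5806.
The acquirer gets 600 − 322.5806 ≈ 277.4194.

277.42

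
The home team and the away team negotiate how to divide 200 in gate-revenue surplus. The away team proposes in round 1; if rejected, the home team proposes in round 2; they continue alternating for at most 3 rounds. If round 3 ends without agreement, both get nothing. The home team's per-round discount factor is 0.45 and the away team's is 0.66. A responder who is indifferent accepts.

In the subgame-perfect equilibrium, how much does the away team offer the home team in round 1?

Round 3 (the away team proposes): rejection yields 0 for the home team; the away team offers 0 and keeps 200.
Round 2 (the home team proposes): the away team can get 200 next round, worth 0.66 × 200 = 132 now; the home team offers that and keeps 68.
Round 1 (the away team proposes): the home team can get 68 next round, worth 0.45 × 68 = 30.6 now. The away team offers 30.6 and keeps 200 − 30.6 = 169.4.

30.6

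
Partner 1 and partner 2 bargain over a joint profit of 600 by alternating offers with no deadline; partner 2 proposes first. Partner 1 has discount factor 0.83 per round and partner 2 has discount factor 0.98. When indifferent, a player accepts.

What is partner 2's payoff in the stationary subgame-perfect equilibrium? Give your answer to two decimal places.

In a stationary SPE each proposer offers the other exactly their discounted continuation value.
If partner 2 keeps x when proposing and partner 1 keeps y when proposing, then x = 600 − 0.83y and y = 600 − 0.98x.
Solving: x = 600(1 − 0.83) / (1 − 0.98·0.83) = 102 / 0.1866 ≈ 546.6238.
Partner 1 gets 600 − 546.6238 ≈ 53.3762.

546.62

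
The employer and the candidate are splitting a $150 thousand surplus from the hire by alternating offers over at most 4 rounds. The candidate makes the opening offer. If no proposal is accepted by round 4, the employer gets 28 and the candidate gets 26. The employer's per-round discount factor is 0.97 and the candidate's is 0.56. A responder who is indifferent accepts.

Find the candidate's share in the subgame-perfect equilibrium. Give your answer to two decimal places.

20.64

Round 4 (the employer proposes): the candidate gets 26 if talks fail, so the employer offers 26 and keeps 124.
Round 3 (the candidate proposes): the employer can get 124 next round, worth 0.97 × 124 = 120.28 now, so the candidate offers 120.28, keeping 29.72.
Round 2 (the employer proposes): the candidate can get 29.72 next round, worth 0.56 × 29.72 = 16.6432 now. The employer offers 16.6432 and keeps 150 − 16.6432 = 133.3568.
Round 1 (the candidate proposes): the employer can get 133.3568 next round, worth 0.97 × 133.3568 = 129.356096 now. The candidate offers 129.356096 and keeps 150 − 129.356096 = 20.643904.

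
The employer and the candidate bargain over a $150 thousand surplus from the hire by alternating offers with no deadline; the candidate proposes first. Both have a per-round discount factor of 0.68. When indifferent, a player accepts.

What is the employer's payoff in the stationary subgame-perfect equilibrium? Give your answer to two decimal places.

In a stationary SPE each proposer offers the other exactly their discounted continuation value.
If the candidate keeps x when proposing and the employer keeps y when proposing, then x = 150 − 0.68y and y = 150 − 0.68x.
Solving: x = 150(1 − 0.68) / (1 − 0.68·0.68) = 48 / 0.5376 ≈ 89.2857.
The employer gets 150 − 89.2857 ≈ 60.7143.

60.71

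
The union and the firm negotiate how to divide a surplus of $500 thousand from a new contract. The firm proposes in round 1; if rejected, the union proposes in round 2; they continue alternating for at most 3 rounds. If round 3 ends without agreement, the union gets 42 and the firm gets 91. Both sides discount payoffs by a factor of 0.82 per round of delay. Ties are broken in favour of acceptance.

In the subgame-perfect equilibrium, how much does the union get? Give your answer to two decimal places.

102.04

Round 3 (the firm proposes): the union gets 42 if talks fail, so the firm offers 42 and keeps 458.
Round 2 (the union proposes): the firm can get 458 next round, worth 0.82 × 458 = 375.56 now, so the union offers 375.56, keeping 124.44.
Round 1 (the firm proposes): the union can get 124.44 next round, worth 0.82 × 124.44 = 102.0408 now. The firm offers 102.0408 and keeps 500 − 102.0408 = 397.9592.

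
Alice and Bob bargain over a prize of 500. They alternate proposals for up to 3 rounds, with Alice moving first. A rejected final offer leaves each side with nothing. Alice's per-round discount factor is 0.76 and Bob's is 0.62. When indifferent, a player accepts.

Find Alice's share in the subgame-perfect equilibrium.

Round 3 (Alice proposes): Bob will accept anything ≥ 0, so Alice offers 0 and keeps 500.
Round 2 (Bob proposes): Alice can get 500 next round, worth 0.76 × 500 = 380 now; Bob offers that and keeps 120.
Round 1 (Alice proposes): Bob can get 120 next round, worth 0.62 × 120 = 74.4 now. Alice offers 74.4 and keeps 500 − 74.4 = 425.6.

425.6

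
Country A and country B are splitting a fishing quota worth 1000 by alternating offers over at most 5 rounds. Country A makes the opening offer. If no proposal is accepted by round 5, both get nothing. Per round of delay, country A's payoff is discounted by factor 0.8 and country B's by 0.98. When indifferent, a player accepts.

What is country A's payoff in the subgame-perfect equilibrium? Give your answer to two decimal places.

650.34

Round 5 (country A proposes): country B will accept anything ≥ 0, so country A offers 0 and keeps 1000.
Round 4 (country B proposes): country A can get 1000 next round, worth 0.8 × 1000 = 800 now. Country B offers 800 and keeps 1000 − 800 = 200.
Round 3 (country A proposes): country B can get 200 next round, worth 0.98 × 200 = 196 now, so country A offers 196, keeping 804.
Round 2 (country B proposes): country A can get 804 next round, worth 0.8 × 804 = 643.2 now. Country B offers 643.2 and keeps 1000 − 643.2 = 356.8.
Round 1 (country A proposes): country B can get 356.8 next round, worth 0.98 × 356.8 = 349.664 now. Country A offers 349.664 and keeps 1000 − 349.664 = 650.336.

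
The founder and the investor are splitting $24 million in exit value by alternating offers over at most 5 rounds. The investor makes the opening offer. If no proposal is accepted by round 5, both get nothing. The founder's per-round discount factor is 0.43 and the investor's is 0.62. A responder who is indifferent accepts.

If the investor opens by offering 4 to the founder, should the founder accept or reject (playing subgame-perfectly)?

Reject

Round 5 (the investor proposes): the founder will accept anything ≥ 0, so the investor offers 0 and keeps 24.
Round 4 (the founder proposes): the investor can get 24 next round, worth 0.62 × 24 = 14.88 now, so the founder offers 14.88, keeping 9.12.
Round 3 (the investor proposes): the founder can get 9.12 next round, worth 0.43 × 9.12 = 3.9216 now; the investor offers that and keeps 20.0784.
Round 2 (the founder proposes): the investor can get 20.0784 next round, worth 0.62 × 20.0784 = 12.448608 now. The founder offers 12.448608 and keeps 24 − 12.448608 = 11.551392.
So by rejecting in round 1, the founder gets 11.551392 next round, worth 0.43 × 11.551392 = 4.96709856 now.
Offer 4 < 4.96709856, so the founder rejects.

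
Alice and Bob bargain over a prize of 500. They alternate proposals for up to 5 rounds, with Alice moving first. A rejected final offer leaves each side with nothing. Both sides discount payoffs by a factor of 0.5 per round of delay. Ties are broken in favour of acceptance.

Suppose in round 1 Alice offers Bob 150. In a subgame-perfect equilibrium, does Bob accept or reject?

Work out Bob's continuation value if the offer is rejected.
Round 5 (Alice proposes): Bob will accept anything ≥ 0, so Alice offers 0 and keeps 500.
Round 4 (Bob proposes): Alice can get 500 next round, worth 0.5 × 500 = 250 now. Bob offers 250 and keeps 500 − 250 = 250.
Round 3 (Alice proposes): Bob can get 250 next round, worth 0.5 × 250 = 125 now, so Alice offers 125, keeping 375.
Round 2 (Bob proposes): Alice can get 375 next round, worth 0.5 × 375 = 187.5 now. Bob offers 187.5 and keeps 500 − 187.5 = 312.5.
So by rejecting in round 1, Bob gets 312.5 next round, worth 0.5 × 312.5 = 156.25 now.
Offer 150 < 156.25, so Bob rejects.

Reject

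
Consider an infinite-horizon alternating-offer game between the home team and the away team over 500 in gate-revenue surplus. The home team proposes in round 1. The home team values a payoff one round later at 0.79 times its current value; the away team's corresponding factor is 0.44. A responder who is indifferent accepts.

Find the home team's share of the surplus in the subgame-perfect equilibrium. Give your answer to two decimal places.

In a stationary SPE each proposer offers the other exactly their discounted continuation value.
If the home team keeps x when proposing and the away team keeps y when proposing, then x = 500 − 0.44y and y = 500 − 0.79x.
Solving: x = 500(1 − 0.44) / (1 − 0.79·0.44) = 280 / 0.6524 ≈ 429.1845.
The away team gets 500 − 429.1845 ≈ 70.8155.

429.18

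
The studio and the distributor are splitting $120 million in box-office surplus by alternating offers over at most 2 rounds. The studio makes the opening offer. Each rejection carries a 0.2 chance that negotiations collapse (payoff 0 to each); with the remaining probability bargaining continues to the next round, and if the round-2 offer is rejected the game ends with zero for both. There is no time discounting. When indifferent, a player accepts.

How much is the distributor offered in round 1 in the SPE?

By backward induction:
Round 2 (the distributor proposes): the studio will accept anything ≥ 0, so the distributor offers 0 and keeps 120.
Round 1 (the studio proposes): rejecting gives the distributor an expected 0.8 × 120 = 96; the studio offers that and keeps 24.

96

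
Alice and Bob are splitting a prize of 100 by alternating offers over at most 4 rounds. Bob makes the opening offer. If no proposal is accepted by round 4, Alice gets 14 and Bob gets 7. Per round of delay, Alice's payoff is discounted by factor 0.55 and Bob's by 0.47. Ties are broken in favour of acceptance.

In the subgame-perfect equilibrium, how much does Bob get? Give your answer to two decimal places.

Round 4 (Alice proposes): Bob gets 7 if talks fail, so Alice offers 7 and keeps 93.
Round 3 (Bob proposes): Alice can get 93 next round, worth 0.55 × 93 = 51.15 now, so Bob offers 51.15, keeping 48.85.
Round 2 (Alice proposes): Bob can get 48.85 next round, worth 0.47 × 48.85 = 22.9595 now; Alice offers that and keeps 77.0405.
Round 1 (Bob proposes): Alice can get 77.0405 next round, worth 0.55 × 77.0405 = 42.372275 now, so Bob offers 42.372275, keeping 57.627725.

57.63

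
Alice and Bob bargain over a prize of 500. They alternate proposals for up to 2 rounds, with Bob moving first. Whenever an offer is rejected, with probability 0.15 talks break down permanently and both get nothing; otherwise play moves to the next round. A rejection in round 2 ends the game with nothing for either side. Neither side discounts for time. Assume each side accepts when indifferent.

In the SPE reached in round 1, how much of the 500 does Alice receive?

Round 2 (Alice proposes): Bob will accept anything ≥ 0, so Alice offers 0 and keeps 500.
Round 1 (Bob proposes): rejecting gives Alice an expected 0.85 × 500 = 425; Bob offers that and keeps 75.

425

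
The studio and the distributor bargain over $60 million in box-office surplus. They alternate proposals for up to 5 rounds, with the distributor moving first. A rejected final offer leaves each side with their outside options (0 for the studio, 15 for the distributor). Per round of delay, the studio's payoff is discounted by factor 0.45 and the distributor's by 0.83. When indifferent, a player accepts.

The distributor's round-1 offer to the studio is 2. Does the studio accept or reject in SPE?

Reject

Round 5 (the distributor proposes): rejection yields 0 for the studio; the distributor offers 0 and keeps 60.
Round 4 (the studio proposes): the distributor can get 60 next round, worth 0.83 × 60 = 49.8 now; the studio offers that and keeps 10.2.
Round 3 (the distributor proposes): the studio can get 10.2 next round, worth 0.45 × 10.2 = 4.59 now. The distributor offers 4.59 and keeps 60 − 4.59 = 55.41.
Round 2 (the studio proposes): the distributor can get 55.41 next round, worth 0.83 × 55.41 = 45.9903 now. The studio offers 45.9903 and keeps 60 − 45.9903 = 14.0097.
So by rejecting in round 1, the studio gets 14.0097 next round, worth 0.45 × 14.0097 = 6.304365 now.
Offer 2 < 6.304365, so the studio rejects.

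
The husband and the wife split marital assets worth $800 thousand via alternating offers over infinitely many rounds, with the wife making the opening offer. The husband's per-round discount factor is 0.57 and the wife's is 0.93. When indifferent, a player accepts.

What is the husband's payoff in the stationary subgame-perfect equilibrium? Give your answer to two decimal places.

67.93

In a stationary SPE each proposer offers the other exactly their discounted continuation value.
If the wife keeps x when proposing and the husband keeps y when proposing, then x = 800 − 0.57y and y = 800 − 0.93x.
Solving: x = 800(1 − 0.57) / (1 − 0.93·0.57) = 344 / 0.4699 ≈ 732.0707.
The husband gets 800 − 732.0707 ≈ 67.9293.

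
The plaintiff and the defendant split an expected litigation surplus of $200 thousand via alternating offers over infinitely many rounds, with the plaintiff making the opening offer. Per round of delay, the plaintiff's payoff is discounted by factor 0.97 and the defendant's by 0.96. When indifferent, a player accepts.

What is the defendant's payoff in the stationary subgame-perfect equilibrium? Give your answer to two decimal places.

When the plaintiff proposes, the defendant accepts any offer worth at least 0.96 times what the defendant would get by proposing next round; and vice versa.
This gives x = 200 − 0.96y and y = 200 − 0.97x, where x and y are each side's share when it proposes.
Hence (1 − 0.96·0.97)x = 200(1 − 0.96), i.e. 0.0688·x = 8.
x ≈ 116.2791; the defendant's share is 200 − x ≈ 83.7209.

83.72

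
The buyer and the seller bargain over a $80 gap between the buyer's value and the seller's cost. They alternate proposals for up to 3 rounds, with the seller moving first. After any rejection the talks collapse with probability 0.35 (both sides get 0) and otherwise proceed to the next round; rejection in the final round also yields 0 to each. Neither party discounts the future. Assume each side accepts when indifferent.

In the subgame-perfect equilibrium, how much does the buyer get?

By backward induction:
Round 3 (the seller proposes): the buyer will accept anything ≥ 0, so the seller offers 0 and keeps 80.
Round 2 (the buyer proposes): rejecting gives the seller an expected 0.65 × 80 = 52; the buyer offers that and keeps 28.
Round 1 (the seller proposes): rejecting gives the buyer an expected 0.65 × 28 = 18.2. The seller offers 18.2 and keeps 80 − 18.2 = 61.8.

18.2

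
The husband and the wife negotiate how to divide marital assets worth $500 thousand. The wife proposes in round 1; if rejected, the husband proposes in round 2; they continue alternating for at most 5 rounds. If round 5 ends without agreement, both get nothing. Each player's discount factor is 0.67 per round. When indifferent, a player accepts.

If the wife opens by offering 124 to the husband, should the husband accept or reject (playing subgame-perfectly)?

Reject

Work out the husband's continuation value if the offer is rejected.
Round 5 (the wife proposes): the husband will accept anything ≥ 0, so the wife offers 0 and keeps 500.
Round 4 (the husband proposes): the wife can get 500 next round, worth 0.67 × 500 = 335 now; the husband offers that and keeps 165.
Round 3 (the wife proposes): the husband can get 165 next round, worth 0.67 × 165 = 110.55 now. The wife offers 110.55 and keeps 500 − 110.55 = 389.45.
Round 2 (the husband proposes): the wife can get 389.45 next round, worth 0.67 × 389.45 = 260.9315 now. The husband offers 260.9315 and keeps 500 − 260.9315 = 239.0685.
So by rejecting in round 1, the husband gets 239.0685 next round, worth 0.67 × 239.0685 = 160.175895 now.
Offer 124 < 160.175895, so the husband rejects.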